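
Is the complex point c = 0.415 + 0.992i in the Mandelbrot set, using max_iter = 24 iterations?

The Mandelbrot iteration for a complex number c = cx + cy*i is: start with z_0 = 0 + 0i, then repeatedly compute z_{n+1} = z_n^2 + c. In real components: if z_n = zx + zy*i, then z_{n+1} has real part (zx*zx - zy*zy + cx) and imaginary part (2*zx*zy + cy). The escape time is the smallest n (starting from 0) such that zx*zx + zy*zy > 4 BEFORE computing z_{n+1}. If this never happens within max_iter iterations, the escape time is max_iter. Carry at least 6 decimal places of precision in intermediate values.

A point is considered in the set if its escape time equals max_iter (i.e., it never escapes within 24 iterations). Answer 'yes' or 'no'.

Answer: no

Derivation:
z_0 = 0 + 0i, c = 0.4150 + 0.9920i
Iter 1: z = 0.4150 + 0.9920i, |z|^2 = 1.1563
Iter 2: z = -0.3968 + 1.8154i, |z|^2 = 3.4530
Iter 3: z = -2.7231 + -0.4488i, |z|^2 = 7.6164
Escaped at iteration 3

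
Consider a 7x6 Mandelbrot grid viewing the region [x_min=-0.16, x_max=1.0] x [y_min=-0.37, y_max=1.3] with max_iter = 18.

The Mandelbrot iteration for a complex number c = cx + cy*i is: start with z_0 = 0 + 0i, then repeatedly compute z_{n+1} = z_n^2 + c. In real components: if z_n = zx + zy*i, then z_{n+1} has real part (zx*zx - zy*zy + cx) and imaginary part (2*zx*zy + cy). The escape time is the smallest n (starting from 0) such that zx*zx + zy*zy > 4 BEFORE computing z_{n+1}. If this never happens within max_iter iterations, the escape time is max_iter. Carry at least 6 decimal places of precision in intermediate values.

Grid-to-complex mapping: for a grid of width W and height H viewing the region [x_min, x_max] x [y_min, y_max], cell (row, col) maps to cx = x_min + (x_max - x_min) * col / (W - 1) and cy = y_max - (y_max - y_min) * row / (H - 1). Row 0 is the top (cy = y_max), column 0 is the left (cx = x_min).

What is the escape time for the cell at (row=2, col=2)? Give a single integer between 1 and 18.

Answer: 9

Derivation:
z_0 = 0 + 0i, c = 0.2267 + 0.6320i
Iter 1: z = 0.2267 + 0.6320i, |z|^2 = 0.4508
Iter 2: z = -0.1214 + 0.9185i, |z|^2 = 0.8584
Iter 3: z = -0.6023 + 0.4090i, |z|^2 = 0.5300
Iter 4: z = 0.4221 + 0.1393i, |z|^2 = 0.1976
Iter 5: z = 0.3854 + 0.7496i, |z|^2 = 0.7105
Iter 6: z = -0.1867 + 1.2098i, |z|^2 = 1.4985
Iter 7: z = -1.2021 + 0.1802i, |z|^2 = 1.4775
Iter 8: z = 1.6392 + 0.1987i, |z|^2 = 2.7266
Iter 9: z = 2.8743 + 1.2835i, |z|^2 = 9.9089
Escaped at iteration 9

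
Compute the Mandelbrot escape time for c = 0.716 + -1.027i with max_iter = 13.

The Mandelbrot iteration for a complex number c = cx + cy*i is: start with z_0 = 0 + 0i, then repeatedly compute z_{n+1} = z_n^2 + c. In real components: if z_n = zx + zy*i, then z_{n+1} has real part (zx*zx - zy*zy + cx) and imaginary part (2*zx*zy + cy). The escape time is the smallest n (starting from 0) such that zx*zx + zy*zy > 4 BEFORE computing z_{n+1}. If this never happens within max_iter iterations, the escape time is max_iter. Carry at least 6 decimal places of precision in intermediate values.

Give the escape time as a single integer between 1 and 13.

Answer: 2

Derivation:
z_0 = 0 + 0i, c = 0.7160 + -1.0270i
Iter 1: z = 0.7160 + -1.0270i, |z|^2 = 1.5674
Iter 2: z = 0.1739 + -2.4977i, |z|^2 = 6.2686
Escaped at iteration 2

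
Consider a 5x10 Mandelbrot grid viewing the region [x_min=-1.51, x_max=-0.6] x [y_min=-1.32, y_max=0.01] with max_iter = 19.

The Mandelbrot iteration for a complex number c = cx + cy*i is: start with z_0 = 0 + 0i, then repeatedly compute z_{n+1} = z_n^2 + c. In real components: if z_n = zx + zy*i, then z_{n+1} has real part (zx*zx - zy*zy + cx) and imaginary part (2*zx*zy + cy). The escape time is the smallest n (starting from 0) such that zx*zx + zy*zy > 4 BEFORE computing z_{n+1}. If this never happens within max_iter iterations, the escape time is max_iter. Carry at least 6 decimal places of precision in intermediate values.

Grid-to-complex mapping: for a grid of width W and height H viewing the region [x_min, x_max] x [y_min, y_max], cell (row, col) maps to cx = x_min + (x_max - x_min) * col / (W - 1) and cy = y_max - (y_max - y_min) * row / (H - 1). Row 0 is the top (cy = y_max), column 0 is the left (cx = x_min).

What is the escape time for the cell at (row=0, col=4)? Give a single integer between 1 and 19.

Answer: 19

Derivation:
z_0 = 0 + 0i, c = -0.6000 + 0.0100i
Iter 1: z = -0.6000 + 0.0100i, |z|^2 = 0.3601
Iter 2: z = -0.2401 + -0.0020i, |z|^2 = 0.0577
Iter 3: z = -0.5424 + 0.0110i, |z|^2 = 0.2943
Iter 4: z = -0.3060 + -0.0019i, |z|^2 = 0.0936
Iter 5: z = -0.5064 + 0.0112i, |z|^2 = 0.2566
Iter 6: z = -0.3437 + -0.0013i, |z|^2 = 0.1181
Iter 7: z = -0.4819 + 0.0109i, |z|^2 = 0.2323
Iter 8: z = -0.3679 + -0.0005i, |z|^2 = 0.1354
Iter 9: z = -0.4646 + 0.0104i, |z|^2 = 0.2160
Iter 10: z = -0.3842 + 0.0004i, |z|^2 = 0.1476
Iter 11: z = -0.4524 + 0.0097i, |z|^2 = 0.2047
Iter 12: z = -0.3955 + 0.0012i, |z|^2 = 0.1564
Iter 13: z = -0.4436 + 0.0090i, |z|^2 = 0.1969
Iter 14: z = -0.4033 + 0.0020i, |z|^2 = 0.1626
Iter 15: z = -0.4374 + 0.0084i, |z|^2 = 0.1914
Iter 16: z = -0.4088 + 0.0026i, |z|^2 = 0.1671
Iter 17: z = -0.4329 + 0.0078i, |z|^2 = 0.1875
Iter 18: z = -0.4127 + 0.0032i, |z|^2 = 0.1703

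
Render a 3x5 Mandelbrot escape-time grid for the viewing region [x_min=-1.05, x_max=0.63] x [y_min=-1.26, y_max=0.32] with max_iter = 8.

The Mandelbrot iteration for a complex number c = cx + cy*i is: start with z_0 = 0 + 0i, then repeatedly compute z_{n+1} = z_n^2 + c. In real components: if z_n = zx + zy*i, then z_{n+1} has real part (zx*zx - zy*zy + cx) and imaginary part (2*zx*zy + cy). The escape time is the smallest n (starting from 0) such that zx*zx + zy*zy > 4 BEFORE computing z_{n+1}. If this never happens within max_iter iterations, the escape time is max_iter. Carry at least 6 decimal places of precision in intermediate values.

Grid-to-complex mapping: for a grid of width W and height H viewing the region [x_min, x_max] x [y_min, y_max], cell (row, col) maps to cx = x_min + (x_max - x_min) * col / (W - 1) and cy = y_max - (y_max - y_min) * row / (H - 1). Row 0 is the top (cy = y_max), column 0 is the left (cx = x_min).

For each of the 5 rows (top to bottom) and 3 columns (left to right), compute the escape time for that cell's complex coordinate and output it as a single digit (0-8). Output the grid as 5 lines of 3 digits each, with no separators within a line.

Answer: 884
884
583
383
232

Derivation:
(row=0, col=0): c = -1.0500 + 0.3200i → escape time 8
(row=0, col=1): c = -0.2100 + 0.3200i → escape time 8
(row=0, col=2): c = 0.6300 + 0.3200i → escape time 4
(row=1, col=0): c = -1.0500 + -0.0750i → escape time 8
(row=1, col=1): c = -0.2100 + -0.0750i → escape time 8
(row=1, col=2): c = 0.6300 + -0.0750i → escape time 4
(row=2, col=0): c = -1.0500 + -0.4700i → escape time 5
(row=2, col=1): c = -0.2100 + -0.4700i → escape time 8
(row=2, col=2): c = 0.6300 + -0.4700i → escape time 3
(row=3, col=0): c = -1.0500 + -0.8650i → escape time 3
(row=3, col=1): c = -0.2100 + -0.8650i → escape time 8
(row=3, col=2): c = 0.6300 + -0.8650i → escape time 3
(row=4, col=0): c = -1.0500 + -1.2600i → escape time 2
(row=4, col=1): c = -0.2100 + -1.2600i → escape time 3
(row=4, col=2): c = 0.6300 + -1.2600i → escape time 2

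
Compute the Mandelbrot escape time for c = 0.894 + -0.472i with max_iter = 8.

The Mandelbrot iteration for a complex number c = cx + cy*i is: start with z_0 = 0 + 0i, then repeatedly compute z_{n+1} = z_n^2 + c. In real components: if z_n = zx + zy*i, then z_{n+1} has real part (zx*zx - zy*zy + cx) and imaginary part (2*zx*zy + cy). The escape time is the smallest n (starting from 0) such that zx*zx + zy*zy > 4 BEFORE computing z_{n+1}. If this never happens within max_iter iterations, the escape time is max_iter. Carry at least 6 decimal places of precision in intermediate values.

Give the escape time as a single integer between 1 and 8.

z_0 = 0 + 0i, c = 0.8940 + -0.4720i
Iter 1: z = 0.8940 + -0.4720i, |z|^2 = 1.0220
Iter 2: z = 1.4705 + -1.3159i, |z|^2 = 3.8939
Iter 3: z = 1.3245 + -4.3420i, |z|^2 = 20.6077
Escaped at iteration 3

Answer: 3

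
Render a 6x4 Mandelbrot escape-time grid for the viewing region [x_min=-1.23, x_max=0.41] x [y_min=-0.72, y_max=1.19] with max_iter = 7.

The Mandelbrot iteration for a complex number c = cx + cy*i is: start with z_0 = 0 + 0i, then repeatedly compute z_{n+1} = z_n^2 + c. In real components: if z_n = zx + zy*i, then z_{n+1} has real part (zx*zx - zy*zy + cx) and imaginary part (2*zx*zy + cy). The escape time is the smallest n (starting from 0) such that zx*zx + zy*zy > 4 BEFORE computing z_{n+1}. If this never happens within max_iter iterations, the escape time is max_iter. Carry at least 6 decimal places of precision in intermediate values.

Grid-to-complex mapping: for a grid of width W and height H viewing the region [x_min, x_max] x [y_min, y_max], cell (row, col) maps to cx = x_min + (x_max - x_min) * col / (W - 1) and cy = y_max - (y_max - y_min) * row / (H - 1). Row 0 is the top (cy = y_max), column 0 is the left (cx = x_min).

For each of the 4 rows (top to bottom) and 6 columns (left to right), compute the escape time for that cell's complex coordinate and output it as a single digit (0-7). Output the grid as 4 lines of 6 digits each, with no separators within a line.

Answer: 233332
457777
777777
347774

Derivation:
(row=0, col=0): c = -1.2300 + 1.1900i → escape time 2
(row=0, col=1): c = -0.9020 + 1.1900i → escape time 3
(row=0, col=2): c = -0.5740 + 1.1900i → escape time 3
(row=0, col=3): c = -0.2460 + 1.1900i → escape time 3
(row=0, col=4): c = 0.0820 + 1.1900i → escape time 3
(row=0, col=5): c = 0.4100 + 1.1900i → escape time 2
(row=1, col=0): c = -1.2300 + 0.5533i → escape time 4
(row=1, col=1): c = -0.9020 + 0.5533i → escape time 5
(row=1, col=2): c = -0.5740 + 0.5533i → escape time 7
(row=1, col=3): c = -0.2460 + 0.5533i → escape time 7
(row=1, col=4): c = 0.0820 + 0.5533i → escape time 7
(row=1, col=5): c = 0.4100 + 0.5533i → escape time 7
(row=2, col=0): c = -1.2300 + -0.0833i → escape time 7
(row=2, col=1): c = -0.9020 + -0.0833i → escape time 7
(row=2, col=2): c = -0.5740 + -0.0833i → escape time 7
(row=2, col=3): c = -0.2460 + -0.0833i → escape time 7
(row=2, col=4): c = 0.0820 + -0.0833i → escape time 7
(row=2, col=5): c = 0.4100 + -0.0833i → escape time 7
(row=3, col=0): c = -1.2300 + -0.7200i → escape time 3
(row=3, col=1): c = -0.9020 + -0.7200i → escape time 4
(row=3, col=2): c = -0.5740 + -0.7200i → escape time 7
(row=3, col=3): c = -0.2460 + -0.7200i → escape time 7
(row=3, col=4): c = 0.0820 + -0.7200i → escape time 7
(row=3, col=5): c = 0.4100 + -0.7200i → escape time 4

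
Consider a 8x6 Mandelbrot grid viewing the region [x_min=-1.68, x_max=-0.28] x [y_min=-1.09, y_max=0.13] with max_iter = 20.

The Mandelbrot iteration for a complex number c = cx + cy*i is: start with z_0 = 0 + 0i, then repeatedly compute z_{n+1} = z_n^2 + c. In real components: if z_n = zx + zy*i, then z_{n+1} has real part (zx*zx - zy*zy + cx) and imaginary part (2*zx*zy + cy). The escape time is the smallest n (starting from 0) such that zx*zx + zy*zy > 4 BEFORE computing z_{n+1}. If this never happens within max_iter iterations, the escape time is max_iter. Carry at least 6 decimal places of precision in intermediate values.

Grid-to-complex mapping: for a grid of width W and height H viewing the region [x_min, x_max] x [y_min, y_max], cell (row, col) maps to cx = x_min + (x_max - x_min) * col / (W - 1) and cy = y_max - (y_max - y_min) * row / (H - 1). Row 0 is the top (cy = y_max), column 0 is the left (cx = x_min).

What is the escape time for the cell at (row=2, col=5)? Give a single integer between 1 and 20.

z_0 = 0 + 0i, c = -0.6800 + -0.3580i
Iter 1: z = -0.6800 + -0.3580i, |z|^2 = 0.5906
Iter 2: z = -0.3458 + 0.1289i, |z|^2 = 0.1362
Iter 3: z = -0.5771 + -0.4471i, |z|^2 = 0.5329
Iter 4: z = -0.5469 + 0.1580i, |z|^2 = 0.3241
Iter 5: z = -0.4058 + -0.5309i, |z|^2 = 0.4465
Iter 6: z = -0.7971 + 0.0729i, |z|^2 = 0.6407
Iter 7: z = -0.0499 + -0.4742i, |z|^2 = 0.2274
Iter 8: z = -0.9024 + -0.3106i, |z|^2 = 0.9108
Iter 9: z = 0.0378 + 0.2026i, |z|^2 = 0.0425
Iter 10: z = -0.7196 + -0.3427i, |z|^2 = 0.6353
Iter 11: z = -0.2796 + 0.1352i, |z|^2 = 0.0964
Iter 12: z = -0.6201 + -0.4336i, |z|^2 = 0.5726
Iter 13: z = -0.4835 + 0.1798i, |z|^2 = 0.2660
Iter 14: z = -0.4786 + -0.5318i, |z|^2 = 0.5119
Iter 15: z = -0.7338 + 0.1510i, |z|^2 = 0.5612
Iter 16: z = -0.1644 + -0.5797i, |z|^2 = 0.3630
Iter 17: z = -0.9890 + -0.1674i, |z|^2 = 1.0061
Iter 18: z = 0.2701 + -0.0268i, |z|^2 = 0.0737
Iter 19: z = -0.6078 + -0.3725i, |z|^2 = 0.5082

Answer: 20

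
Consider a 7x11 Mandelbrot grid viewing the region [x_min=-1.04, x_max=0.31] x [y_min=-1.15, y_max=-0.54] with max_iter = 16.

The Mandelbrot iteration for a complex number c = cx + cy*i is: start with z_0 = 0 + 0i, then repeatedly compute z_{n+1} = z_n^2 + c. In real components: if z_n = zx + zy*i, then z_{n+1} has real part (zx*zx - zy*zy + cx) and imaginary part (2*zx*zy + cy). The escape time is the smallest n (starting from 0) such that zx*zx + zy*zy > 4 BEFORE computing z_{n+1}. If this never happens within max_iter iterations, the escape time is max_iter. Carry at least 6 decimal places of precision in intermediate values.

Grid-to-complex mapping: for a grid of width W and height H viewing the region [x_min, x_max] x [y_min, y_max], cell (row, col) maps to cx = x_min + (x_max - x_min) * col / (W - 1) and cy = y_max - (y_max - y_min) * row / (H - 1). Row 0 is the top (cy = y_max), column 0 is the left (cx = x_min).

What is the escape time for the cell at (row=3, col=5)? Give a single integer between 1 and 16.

z_0 = 0 + 0i, c = 0.0850 + -0.7230i
Iter 1: z = 0.0850 + -0.7230i, |z|^2 = 0.5300
Iter 2: z = -0.4305 + -0.8459i, |z|^2 = 0.9009
Iter 3: z = -0.4452 + 0.0053i, |z|^2 = 0.1983
Iter 4: z = 0.2832 + -0.7278i, |z|^2 = 0.6098
Iter 5: z = -0.3644 + -1.1352i, |z|^2 = 1.4215
Iter 6: z = -1.0709 + 0.1044i, |z|^2 = 1.1577
Iter 7: z = 1.2209 + -0.9465i, |z|^2 = 2.3865
Iter 8: z = 0.6796 + -3.0343i, |z|^2 = 9.6686
Escaped at iteration 8

Answer: 8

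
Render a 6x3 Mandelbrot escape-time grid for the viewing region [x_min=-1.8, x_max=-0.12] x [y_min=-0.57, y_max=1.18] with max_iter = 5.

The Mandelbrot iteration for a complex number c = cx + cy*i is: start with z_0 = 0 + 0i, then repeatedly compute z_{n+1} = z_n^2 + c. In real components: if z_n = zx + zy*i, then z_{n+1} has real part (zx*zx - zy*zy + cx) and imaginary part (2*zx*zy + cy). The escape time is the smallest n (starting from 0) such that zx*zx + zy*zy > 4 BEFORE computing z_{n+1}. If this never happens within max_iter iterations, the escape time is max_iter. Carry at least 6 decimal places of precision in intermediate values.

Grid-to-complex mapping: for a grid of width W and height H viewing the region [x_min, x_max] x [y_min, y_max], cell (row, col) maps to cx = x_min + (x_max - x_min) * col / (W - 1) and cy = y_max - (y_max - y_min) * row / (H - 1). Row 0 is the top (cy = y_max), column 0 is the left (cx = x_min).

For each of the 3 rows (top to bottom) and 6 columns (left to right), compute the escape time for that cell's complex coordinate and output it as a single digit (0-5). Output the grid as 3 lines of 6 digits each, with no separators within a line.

(row=0, col=0): c = -1.8000 + 1.1800i → escape time 1
(row=0, col=1): c = -1.4640 + 1.1800i → escape time 2
(row=0, col=2): c = -1.1280 + 1.1800i → escape time 3
(row=0, col=3): c = -0.7920 + 1.1800i → escape time 3
(row=0, col=4): c = -0.4560 + 1.1800i → escape time 3
(row=0, col=5): c = -0.1200 + 1.1800i → escape time 3
(row=1, col=0): c = -1.8000 + 0.3050i → escape time 4
(row=1, col=1): c = -1.4640 + 0.3050i → escape time 5
(row=1, col=2): c = -1.1280 + 0.3050i → escape time 5
(row=1, col=3): c = -0.7920 + 0.3050i → escape time 5
(row=1, col=4): c = -0.4560 + 0.3050i → escape time 5
(row=1, col=5): c = -0.1200 + 0.3050i → escape time 5
(row=2, col=0): c = -1.8000 + -0.5700i → escape time 3
(row=2, col=1): c = -1.4640 + -0.5700i → escape time 3
(row=2, col=2): c = -1.1280 + -0.5700i → escape time 4
(row=2, col=3): c = -0.7920 + -0.5700i → escape time 5
(row=2, col=4): c = -0.4560 + -0.5700i → escape time 5
(row=2, col=5): c = -0.1200 + -0.5700i → escape time 5

Answer: 123333
455555
334555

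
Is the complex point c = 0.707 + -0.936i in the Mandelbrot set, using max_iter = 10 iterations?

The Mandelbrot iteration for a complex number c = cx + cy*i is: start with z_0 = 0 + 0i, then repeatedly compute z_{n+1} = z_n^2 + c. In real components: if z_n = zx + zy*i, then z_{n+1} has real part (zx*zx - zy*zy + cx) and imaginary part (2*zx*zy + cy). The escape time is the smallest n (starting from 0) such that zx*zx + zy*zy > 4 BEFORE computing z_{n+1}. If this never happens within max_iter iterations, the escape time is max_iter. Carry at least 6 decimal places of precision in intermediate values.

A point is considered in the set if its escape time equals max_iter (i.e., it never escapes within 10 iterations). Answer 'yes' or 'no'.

Answer: no

Derivation:
z_0 = 0 + 0i, c = 0.7070 + -0.9360i
Iter 1: z = 0.7070 + -0.9360i, |z|^2 = 1.3759
Iter 2: z = 0.3308 + -2.2595i, |z|^2 = 5.2148
Escaped at iteration 2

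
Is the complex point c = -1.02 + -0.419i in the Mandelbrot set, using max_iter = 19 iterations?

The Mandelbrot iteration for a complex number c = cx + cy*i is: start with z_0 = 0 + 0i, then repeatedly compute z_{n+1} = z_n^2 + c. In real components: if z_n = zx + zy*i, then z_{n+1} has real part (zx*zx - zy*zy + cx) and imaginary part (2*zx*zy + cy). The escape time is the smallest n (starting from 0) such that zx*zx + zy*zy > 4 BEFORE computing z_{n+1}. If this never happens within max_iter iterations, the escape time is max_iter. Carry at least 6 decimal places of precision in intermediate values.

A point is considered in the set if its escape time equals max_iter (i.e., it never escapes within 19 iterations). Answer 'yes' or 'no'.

Answer: no

Derivation:
z_0 = 0 + 0i, c = -1.0200 + -0.4190i
Iter 1: z = -1.0200 + -0.4190i, |z|^2 = 1.2160
Iter 2: z = -0.1552 + 0.4358i, |z|^2 = 0.2140
Iter 3: z = -1.1858 + -0.5542i, |z|^2 = 1.7133
Iter 4: z = 0.0790 + 0.8954i, |z|^2 = 0.8080
Iter 5: z = -1.8155 + -0.2776i, |z|^2 = 3.3732
Iter 6: z = 2.1991 + 0.5888i, |z|^2 = 5.1828
Escaped at iteration 6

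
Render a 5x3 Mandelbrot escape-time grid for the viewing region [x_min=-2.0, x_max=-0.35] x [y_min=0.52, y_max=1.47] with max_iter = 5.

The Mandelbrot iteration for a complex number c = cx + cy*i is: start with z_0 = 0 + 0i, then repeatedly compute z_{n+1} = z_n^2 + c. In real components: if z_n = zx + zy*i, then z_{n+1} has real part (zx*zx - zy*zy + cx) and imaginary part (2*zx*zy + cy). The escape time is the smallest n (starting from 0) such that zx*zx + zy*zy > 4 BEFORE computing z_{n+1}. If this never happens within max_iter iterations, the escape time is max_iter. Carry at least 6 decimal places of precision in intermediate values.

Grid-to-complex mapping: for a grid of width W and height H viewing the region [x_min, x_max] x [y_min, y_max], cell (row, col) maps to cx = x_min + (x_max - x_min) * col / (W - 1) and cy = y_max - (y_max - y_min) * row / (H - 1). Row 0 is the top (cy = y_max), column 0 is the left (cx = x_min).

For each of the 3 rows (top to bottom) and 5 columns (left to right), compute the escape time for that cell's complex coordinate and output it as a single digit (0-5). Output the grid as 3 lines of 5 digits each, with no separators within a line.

Answer: 11222
12335
13555

Derivation:
(row=0, col=0): c = -2.0000 + 1.4700i → escape time 1
(row=0, col=1): c = -1.5875 + 1.4700i → escape time 1
(row=0, col=2): c = -1.1750 + 1.4700i → escape time 2
(row=0, col=3): c = -0.7625 + 1.4700i → escape time 2
(row=0, col=4): c = -0.3500 + 1.4700i → escape time 2
(row=1, col=0): c = -2.0000 + 0.9950i → escape time 1
(row=1, col=1): c = -1.5875 + 0.9950i → escape time 2
(row=1, col=2): c = -1.1750 + 0.9950i → escape time 3
(row=1, col=3): c = -0.7625 + 0.9950i → escape time 3
(row=1, col=4): c = -0.3500 + 0.9950i → escape time 5
(row=2, col=0): c = -2.0000 + 0.5200i → escape time 1
(row=2, col=1): c = -1.5875 + 0.5200i → escape time 3
(row=2, col=2): c = -1.1750 + 0.5200i → escape time 5
(row=2, col=3): c = -0.7625 + 0.5200i → escape time 5
(row=2, col=4): c = -0.3500 + 0.5200i → escape time 5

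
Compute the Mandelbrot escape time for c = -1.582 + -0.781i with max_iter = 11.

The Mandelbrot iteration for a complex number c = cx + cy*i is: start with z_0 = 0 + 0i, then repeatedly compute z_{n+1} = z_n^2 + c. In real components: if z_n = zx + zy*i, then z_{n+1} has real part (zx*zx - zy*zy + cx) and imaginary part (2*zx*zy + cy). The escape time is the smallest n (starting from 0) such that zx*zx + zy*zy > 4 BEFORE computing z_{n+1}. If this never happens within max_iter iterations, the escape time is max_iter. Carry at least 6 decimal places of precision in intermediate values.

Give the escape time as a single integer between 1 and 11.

Answer: 3

Derivation:
z_0 = 0 + 0i, c = -1.5820 + -0.7810i
Iter 1: z = -1.5820 + -0.7810i, |z|^2 = 3.1127
Iter 2: z = 0.3108 + 1.6901i, |z|^2 = 2.9530
Iter 3: z = -4.3418 + 0.2694i, |z|^2 = 18.9239
Escaped at iteration 3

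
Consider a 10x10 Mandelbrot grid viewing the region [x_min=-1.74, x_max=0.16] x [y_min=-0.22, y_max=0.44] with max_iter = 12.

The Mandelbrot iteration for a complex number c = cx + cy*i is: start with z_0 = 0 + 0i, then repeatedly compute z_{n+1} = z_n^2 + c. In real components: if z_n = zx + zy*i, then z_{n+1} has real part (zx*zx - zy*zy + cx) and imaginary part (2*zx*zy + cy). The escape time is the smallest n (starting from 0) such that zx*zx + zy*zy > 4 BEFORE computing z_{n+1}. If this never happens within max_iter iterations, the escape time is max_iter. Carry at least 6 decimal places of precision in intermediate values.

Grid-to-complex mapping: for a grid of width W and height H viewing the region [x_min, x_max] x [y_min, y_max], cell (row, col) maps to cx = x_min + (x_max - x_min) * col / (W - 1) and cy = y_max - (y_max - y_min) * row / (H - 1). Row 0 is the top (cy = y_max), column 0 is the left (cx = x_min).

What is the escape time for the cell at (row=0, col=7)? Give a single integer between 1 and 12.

z_0 = 0 + 0i, c = -0.2622 + 0.4400i
Iter 1: z = -0.2622 + 0.4400i, |z|^2 = 0.2624
Iter 2: z = -0.3871 + 0.2092i, |z|^2 = 0.1936
Iter 3: z = -0.1562 + 0.2780i, |z|^2 = 0.1017
Iter 4: z = -0.3151 + 0.3532i, |z|^2 = 0.2240
Iter 5: z = -0.2876 + 0.2174i, |z|^2 = 0.1300
Iter 6: z = -0.2268 + 0.3149i, |z|^2 = 0.1506
Iter 7: z = -0.3100 + 0.2972i, |z|^2 = 0.1844
Iter 8: z = -0.2545 + 0.2558i, |z|^2 = 0.1302
Iter 9: z = -0.2629 + 0.3098i, |z|^2 = 0.1651
Iter 10: z = -0.2891 + 0.2771i, |z|^2 = 0.1604
Iter 11: z = -0.2554 + 0.2798i, |z|^2 = 0.1435

Answer: 12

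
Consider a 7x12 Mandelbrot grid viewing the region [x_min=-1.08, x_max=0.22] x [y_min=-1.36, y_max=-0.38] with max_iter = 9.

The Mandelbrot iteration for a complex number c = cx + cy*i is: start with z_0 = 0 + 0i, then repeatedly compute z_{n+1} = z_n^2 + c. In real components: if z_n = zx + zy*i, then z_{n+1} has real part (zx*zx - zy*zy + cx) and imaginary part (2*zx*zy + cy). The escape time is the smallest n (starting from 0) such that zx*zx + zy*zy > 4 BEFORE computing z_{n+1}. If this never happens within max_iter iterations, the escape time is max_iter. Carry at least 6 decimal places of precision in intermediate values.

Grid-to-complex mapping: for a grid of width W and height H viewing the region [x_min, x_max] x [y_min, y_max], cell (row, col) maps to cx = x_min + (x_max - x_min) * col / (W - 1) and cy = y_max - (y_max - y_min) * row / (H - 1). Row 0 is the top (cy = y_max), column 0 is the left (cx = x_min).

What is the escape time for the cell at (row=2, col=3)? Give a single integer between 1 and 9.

Answer: 9

Derivation:
z_0 = 0 + 0i, c = -0.4300 + -0.5582i
Iter 1: z = -0.4300 + -0.5582i, |z|^2 = 0.4965
Iter 2: z = -0.5567 + -0.0781i, |z|^2 = 0.3160
Iter 3: z = -0.1262 + -0.4712i, |z|^2 = 0.2379
Iter 4: z = -0.6361 + -0.4392i, |z|^2 = 0.5975
Iter 5: z = -0.2183 + 0.0006i, |z|^2 = 0.0477
Iter 6: z = -0.3823 + -0.5584i, |z|^2 = 0.4580
Iter 7: z = -0.5957 + -0.1312i, |z|^2 = 0.3720
Iter 8: z = -0.0924 + -0.4019i, |z|^2 = 0.1701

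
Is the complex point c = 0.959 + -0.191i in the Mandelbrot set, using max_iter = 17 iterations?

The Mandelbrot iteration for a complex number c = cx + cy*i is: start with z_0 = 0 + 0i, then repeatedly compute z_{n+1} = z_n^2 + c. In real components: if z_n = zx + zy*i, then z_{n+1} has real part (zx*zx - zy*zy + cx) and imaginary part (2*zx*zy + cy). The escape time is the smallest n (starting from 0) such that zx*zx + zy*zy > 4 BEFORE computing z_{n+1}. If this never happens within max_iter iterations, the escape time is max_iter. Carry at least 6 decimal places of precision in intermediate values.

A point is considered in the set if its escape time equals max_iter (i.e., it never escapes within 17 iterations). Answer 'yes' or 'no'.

z_0 = 0 + 0i, c = 0.9590 + -0.1910i
Iter 1: z = 0.9590 + -0.1910i, |z|^2 = 0.9562
Iter 2: z = 1.8422 + -0.5573i, |z|^2 = 3.7043
Iter 3: z = 4.0421 + -2.2445i, |z|^2 = 21.3760
Escaped at iteration 3

Answer: no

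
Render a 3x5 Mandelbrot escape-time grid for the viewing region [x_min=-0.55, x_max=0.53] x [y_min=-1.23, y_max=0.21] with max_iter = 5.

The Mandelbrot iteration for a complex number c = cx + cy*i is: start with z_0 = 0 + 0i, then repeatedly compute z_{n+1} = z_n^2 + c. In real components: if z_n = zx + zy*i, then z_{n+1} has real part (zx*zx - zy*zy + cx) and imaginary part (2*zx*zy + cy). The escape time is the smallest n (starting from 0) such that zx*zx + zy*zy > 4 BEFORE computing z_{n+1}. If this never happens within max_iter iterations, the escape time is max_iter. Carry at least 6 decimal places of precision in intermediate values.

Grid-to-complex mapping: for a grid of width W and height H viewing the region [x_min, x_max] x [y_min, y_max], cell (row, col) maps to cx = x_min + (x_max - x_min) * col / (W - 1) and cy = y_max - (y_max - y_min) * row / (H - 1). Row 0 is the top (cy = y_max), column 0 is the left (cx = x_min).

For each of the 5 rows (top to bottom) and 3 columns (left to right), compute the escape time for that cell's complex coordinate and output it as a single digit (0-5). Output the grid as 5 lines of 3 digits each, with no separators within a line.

(row=0, col=0): c = -0.5500 + 0.2100i → escape time 5
(row=0, col=1): c = -0.0100 + 0.2100i → escape time 5
(row=0, col=2): c = 0.5300 + 0.2100i → escape time 5
(row=1, col=0): c = -0.5500 + -0.1500i → escape time 5
(row=1, col=1): c = -0.0100 + -0.1500i → escape time 5
(row=1, col=2): c = 0.5300 + -0.1500i → escape time 5
(row=2, col=0): c = -0.5500 + -0.5100i → escape time 5
(row=2, col=1): c = -0.0100 + -0.5100i → escape time 5
(row=2, col=2): c = 0.5300 + -0.5100i → escape time 4
(row=3, col=0): c = -0.5500 + -0.8700i → escape time 4
(row=3, col=1): c = -0.0100 + -0.8700i → escape time 5
(row=3, col=2): c = 0.5300 + -0.8700i → escape time 3
(row=4, col=0): c = -0.5500 + -1.2300i → escape time 3
(row=4, col=1): c = -0.0100 + -1.2300i → escape time 3
(row=4, col=2): c = 0.5300 + -1.2300i → escape time 2

Answer: 555
555
554
453
332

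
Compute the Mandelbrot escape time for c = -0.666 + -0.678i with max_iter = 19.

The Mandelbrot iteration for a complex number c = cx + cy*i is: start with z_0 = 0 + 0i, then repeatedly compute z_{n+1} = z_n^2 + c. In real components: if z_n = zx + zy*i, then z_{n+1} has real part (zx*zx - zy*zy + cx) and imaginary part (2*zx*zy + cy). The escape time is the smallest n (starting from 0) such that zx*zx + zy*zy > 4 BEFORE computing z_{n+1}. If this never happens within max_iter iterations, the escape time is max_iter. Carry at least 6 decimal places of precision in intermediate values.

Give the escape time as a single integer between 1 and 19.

z_0 = 0 + 0i, c = -0.6660 + -0.6780i
Iter 1: z = -0.6660 + -0.6780i, |z|^2 = 0.9032
Iter 2: z = -0.6821 + 0.2251i, |z|^2 = 0.5160
Iter 3: z = -0.2514 + -0.9851i, |z|^2 = 1.0336
Iter 4: z = -1.5732 + -0.1828i, |z|^2 = 2.5084
Iter 5: z = 1.7756 + -0.1030i, |z|^2 = 3.1634
Iter 6: z = 2.4761 + -1.0437i, |z|^2 = 7.2205
Escaped at iteration 6

Answer: 6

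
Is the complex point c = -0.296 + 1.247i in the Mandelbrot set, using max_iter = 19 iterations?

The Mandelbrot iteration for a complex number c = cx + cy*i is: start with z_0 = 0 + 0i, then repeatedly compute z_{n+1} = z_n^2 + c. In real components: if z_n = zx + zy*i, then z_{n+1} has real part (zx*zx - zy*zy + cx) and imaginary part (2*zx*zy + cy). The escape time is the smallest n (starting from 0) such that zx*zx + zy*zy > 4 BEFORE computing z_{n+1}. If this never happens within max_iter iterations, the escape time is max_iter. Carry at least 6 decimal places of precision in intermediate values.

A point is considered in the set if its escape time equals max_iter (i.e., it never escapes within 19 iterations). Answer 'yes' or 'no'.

Answer: no

Derivation:
z_0 = 0 + 0i, c = -0.2960 + 1.2470i
Iter 1: z = -0.2960 + 1.2470i, |z|^2 = 1.6426
Iter 2: z = -1.7634 + 0.5088i, |z|^2 = 3.3684
Iter 3: z = 2.5547 + -0.5473i, |z|^2 = 6.8261
Escaped at iteration 3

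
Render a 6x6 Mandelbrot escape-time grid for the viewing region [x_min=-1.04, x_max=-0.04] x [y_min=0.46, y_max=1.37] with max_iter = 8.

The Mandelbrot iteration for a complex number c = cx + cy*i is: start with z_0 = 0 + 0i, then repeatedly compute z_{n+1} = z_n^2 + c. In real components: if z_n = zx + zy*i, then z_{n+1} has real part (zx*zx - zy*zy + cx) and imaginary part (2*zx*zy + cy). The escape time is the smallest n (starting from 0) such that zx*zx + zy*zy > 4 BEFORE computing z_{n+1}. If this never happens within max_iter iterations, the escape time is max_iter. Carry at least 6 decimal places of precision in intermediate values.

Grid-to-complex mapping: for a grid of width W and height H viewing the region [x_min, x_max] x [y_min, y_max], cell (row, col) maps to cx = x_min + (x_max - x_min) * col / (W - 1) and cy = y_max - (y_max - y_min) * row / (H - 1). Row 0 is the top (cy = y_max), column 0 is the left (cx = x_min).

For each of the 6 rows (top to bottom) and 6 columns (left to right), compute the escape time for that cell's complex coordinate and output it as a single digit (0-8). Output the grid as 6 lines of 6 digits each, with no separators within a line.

Answer: 222222
333333
334468
344588
457888
568888

Derivation:
(row=0, col=0): c = -1.0400 + 1.3700i → escape time 2
(row=0, col=1): c = -0.8400 + 1.3700i → escape time 2
(row=0, col=2): c = -0.6400 + 1.3700i → escape time 2
(row=0, col=3): c = -0.4400 + 1.3700i → escape time 2
(row=0, col=4): c = -0.2400 + 1.3700i → escape time 2
(row=0, col=5): c = -0.0400 + 1.3700i → escape time 2
(row=1, col=0): c = -1.0400 + 1.1880i → escape time 3
(row=1, col=1): c = -0.8400 + 1.1880i → escape time 3
(row=1, col=2): c = -0.6400 + 1.1880i → escape time 3
(row=1, col=3): c = -0.4400 + 1.1880i → escape time 3
(row=1, col=4): c = -0.2400 + 1.1880i → escape time 3
(row=1, col=5): c = -0.0400 + 1.1880i → escape time 3
(row=2, col=0): c = -1.0400 + 1.0060i → escape time 3
(row=2, col=1): c = -0.8400 + 1.0060i → escape time 3
(row=2, col=2): c = -0.6400 + 1.0060i → escape time 4
(row=2, col=3): c = -0.4400 + 1.0060i → escape time 4
(row=2, col=4): c = -0.2400 + 1.0060i → escape time 6
(row=2, col=5): c = -0.0400 + 1.0060i → escape time 8
(row=3, col=0): c = -1.0400 + 0.8240i → escape time 3
(row=3, col=1): c = -0.8400 + 0.8240i → escape time 4
(row=3, col=2): c = -0.6400 + 0.8240i → escape time 4
(row=3, col=3): c = -0.4400 + 0.8240i → escape time 5
(row=3, col=4): c = -0.2400 + 0.8240i → escape time 8
(row=3, col=5): c = -0.0400 + 0.8240i → escape time 8
(row=4, col=0): c = -1.0400 + 0.6420i → escape time 4
(row=4, col=1): c = -0.8400 + 0.6420i → escape time 5
(row=4, col=2): c = -0.6400 + 0.6420i → escape time 7
(row=4, col=3): c = -0.4400 + 0.6420i → escape time 8
(row=4, col=4): c = -0.2400 + 0.6420i → escape time 8
(row=4, col=5): c = -0.0400 + 0.6420i → escape time 8
(row=5, col=0): c = -1.0400 + 0.4600i → escape time 5
(row=5, col=1): c = -0.8400 + 0.4600i → escape time 6
(row=5, col=2): c = -0.6400 + 0.4600i → escape time 8
(row=5, col=3): c = -0.4400 + 0.4600i → escape time 8
(row=5, col=4): c = -0.2400 + 0.4600i → escape time 8
(row=5, col=5): c = -0.0400 + 0.4600i → escape time 8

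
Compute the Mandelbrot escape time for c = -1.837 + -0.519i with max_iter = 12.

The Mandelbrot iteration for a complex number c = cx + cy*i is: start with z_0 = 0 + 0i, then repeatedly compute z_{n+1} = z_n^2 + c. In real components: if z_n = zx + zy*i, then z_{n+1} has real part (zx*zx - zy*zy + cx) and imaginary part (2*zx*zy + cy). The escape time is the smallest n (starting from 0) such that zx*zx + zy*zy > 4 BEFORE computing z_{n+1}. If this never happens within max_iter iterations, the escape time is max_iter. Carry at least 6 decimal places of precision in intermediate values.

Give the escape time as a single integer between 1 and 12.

z_0 = 0 + 0i, c = -1.8370 + -0.5190i
Iter 1: z = -1.8370 + -0.5190i, |z|^2 = 3.6439
Iter 2: z = 1.2682 + 1.3878i, |z|^2 = 3.5344
Iter 3: z = -2.1547 + 3.0011i, |z|^2 = 13.6489
Escaped at iteration 3

Answer: 3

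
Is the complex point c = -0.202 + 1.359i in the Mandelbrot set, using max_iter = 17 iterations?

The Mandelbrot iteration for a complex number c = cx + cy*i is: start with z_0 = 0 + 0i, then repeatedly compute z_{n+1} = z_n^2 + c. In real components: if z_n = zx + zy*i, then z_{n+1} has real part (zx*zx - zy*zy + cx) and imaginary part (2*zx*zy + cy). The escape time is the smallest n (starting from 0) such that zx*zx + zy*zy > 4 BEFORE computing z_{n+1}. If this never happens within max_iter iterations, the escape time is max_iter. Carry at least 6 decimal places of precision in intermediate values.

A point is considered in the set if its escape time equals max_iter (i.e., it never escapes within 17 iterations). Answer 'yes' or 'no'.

z_0 = 0 + 0i, c = -0.2020 + 1.3590i
Iter 1: z = -0.2020 + 1.3590i, |z|^2 = 1.8877
Iter 2: z = -2.0081 + 0.8100i, |z|^2 = 4.6884
Escaped at iteration 2

Answer: no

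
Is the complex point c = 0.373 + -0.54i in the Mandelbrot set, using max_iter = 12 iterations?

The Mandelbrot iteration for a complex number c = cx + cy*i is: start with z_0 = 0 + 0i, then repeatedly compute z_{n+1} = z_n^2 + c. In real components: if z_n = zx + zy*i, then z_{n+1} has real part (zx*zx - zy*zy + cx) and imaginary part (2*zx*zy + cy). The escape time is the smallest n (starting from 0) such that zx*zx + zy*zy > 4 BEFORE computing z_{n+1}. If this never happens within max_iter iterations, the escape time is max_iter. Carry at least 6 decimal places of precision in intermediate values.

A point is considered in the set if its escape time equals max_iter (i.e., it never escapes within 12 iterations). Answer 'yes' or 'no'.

Answer: no

Derivation:
z_0 = 0 + 0i, c = 0.3730 + -0.5400i
Iter 1: z = 0.3730 + -0.5400i, |z|^2 = 0.4307
Iter 2: z = 0.2205 + -0.9428i, |z|^2 = 0.9376
Iter 3: z = -0.4673 + -0.9558i, |z|^2 = 1.1320
Iter 4: z = -0.3223 + 0.3534i, |z|^2 = 0.2287
Iter 5: z = 0.3520 + -0.7677i, |z|^2 = 0.7133
Iter 6: z = -0.0925 + -1.0805i, |z|^2 = 1.1760
Iter 7: z = -0.7859 + -0.3400i, |z|^2 = 0.7332
Iter 8: z = 0.8750 + -0.0056i, |z|^2 = 0.7656
Iter 9: z = 1.1385 + -0.5498i, |z|^2 = 1.5985
Iter 10: z = 1.3670 + -1.7919i, |z|^2 = 5.0797
Escaped at iteration 10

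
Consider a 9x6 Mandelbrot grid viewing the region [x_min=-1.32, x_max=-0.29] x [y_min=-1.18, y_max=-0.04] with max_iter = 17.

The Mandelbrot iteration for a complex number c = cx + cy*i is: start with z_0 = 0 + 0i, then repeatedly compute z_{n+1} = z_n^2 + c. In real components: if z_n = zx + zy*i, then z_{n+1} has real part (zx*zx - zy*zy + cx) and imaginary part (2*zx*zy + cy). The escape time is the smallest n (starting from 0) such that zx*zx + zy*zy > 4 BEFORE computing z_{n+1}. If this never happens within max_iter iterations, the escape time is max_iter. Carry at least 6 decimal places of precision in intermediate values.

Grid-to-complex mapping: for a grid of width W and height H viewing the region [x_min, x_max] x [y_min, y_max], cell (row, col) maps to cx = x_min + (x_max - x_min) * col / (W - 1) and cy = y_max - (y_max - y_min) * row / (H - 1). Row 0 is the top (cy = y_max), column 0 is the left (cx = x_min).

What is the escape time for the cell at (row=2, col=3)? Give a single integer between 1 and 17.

Answer: 5

Derivation:
z_0 = 0 + 0i, c = -0.9338 + -0.4960i
Iter 1: z = -0.9338 + -0.4960i, |z|^2 = 1.1179
Iter 2: z = -0.3079 + 0.4303i, |z|^2 = 0.2799
Iter 3: z = -1.0241 + -0.7609i, |z|^2 = 1.6278
Iter 4: z = -0.4640 + 1.0626i, |z|^2 = 1.3444
Iter 5: z = -1.8475 + -1.4821i, |z|^2 = 5.6099
Escaped at iteration 5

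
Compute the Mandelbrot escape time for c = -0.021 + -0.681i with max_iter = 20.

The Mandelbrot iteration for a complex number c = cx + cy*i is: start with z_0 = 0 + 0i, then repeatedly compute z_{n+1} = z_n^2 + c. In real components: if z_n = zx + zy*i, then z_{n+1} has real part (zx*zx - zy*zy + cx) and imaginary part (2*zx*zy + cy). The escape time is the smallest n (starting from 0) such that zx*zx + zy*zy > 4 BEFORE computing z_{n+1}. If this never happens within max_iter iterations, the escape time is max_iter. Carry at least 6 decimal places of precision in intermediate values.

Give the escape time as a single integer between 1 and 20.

z_0 = 0 + 0i, c = -0.0210 + -0.6810i
Iter 1: z = -0.0210 + -0.6810i, |z|^2 = 0.4642
Iter 2: z = -0.4843 + -0.6524i, |z|^2 = 0.6602
Iter 3: z = -0.2121 + -0.0491i, |z|^2 = 0.0474
Iter 4: z = 0.0216 + -0.6602i, |z|^2 = 0.4363
Iter 5: z = -0.4564 + -0.7095i, |z|^2 = 0.7116
Iter 6: z = -0.3161 + -0.0334i, |z|^2 = 0.1010
Iter 7: z = 0.0778 + -0.6599i, |z|^2 = 0.4415
Iter 8: z = -0.4504 + -0.7836i, |z|^2 = 0.8170
Iter 9: z = -0.4322 + 0.0249i, |z|^2 = 0.1875
Iter 10: z = 0.1652 + -0.7025i, |z|^2 = 0.5208
Iter 11: z = -0.4872 + -0.9131i, |z|^2 = 1.0712
Iter 12: z = -0.6174 + 0.2088i, |z|^2 = 0.4248
Iter 13: z = 0.3166 + -0.9389i, |z|^2 = 0.9817
Iter 14: z = -0.8023 + -1.2755i, |z|^2 = 2.2704
Iter 15: z = -1.0042 + 1.3655i, |z|^2 = 2.8730
Iter 16: z = -0.8771 + -3.4235i, |z|^2 = 12.4896
Escaped at iteration 16

Answer: 16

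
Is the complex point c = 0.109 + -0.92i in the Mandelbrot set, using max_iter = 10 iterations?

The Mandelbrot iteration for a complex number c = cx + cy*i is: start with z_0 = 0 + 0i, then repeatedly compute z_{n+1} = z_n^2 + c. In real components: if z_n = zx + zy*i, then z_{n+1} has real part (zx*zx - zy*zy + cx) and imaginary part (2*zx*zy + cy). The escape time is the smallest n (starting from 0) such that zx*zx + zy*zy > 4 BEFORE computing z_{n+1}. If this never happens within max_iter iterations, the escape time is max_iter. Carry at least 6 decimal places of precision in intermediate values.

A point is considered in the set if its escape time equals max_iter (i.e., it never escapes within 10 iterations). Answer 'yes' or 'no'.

Answer: no

Derivation:
z_0 = 0 + 0i, c = 0.1090 + -0.9200i
Iter 1: z = 0.1090 + -0.9200i, |z|^2 = 0.8583
Iter 2: z = -0.7255 + -1.1206i, |z|^2 = 1.7820
Iter 3: z = -0.6203 + 0.7060i, |z|^2 = 0.8831
Iter 4: z = -0.0047 + -1.7958i, |z|^2 = 3.2249
Iter 5: z = -3.1159 + -0.9033i, |z|^2 = 10.5246
Escaped at iteration 5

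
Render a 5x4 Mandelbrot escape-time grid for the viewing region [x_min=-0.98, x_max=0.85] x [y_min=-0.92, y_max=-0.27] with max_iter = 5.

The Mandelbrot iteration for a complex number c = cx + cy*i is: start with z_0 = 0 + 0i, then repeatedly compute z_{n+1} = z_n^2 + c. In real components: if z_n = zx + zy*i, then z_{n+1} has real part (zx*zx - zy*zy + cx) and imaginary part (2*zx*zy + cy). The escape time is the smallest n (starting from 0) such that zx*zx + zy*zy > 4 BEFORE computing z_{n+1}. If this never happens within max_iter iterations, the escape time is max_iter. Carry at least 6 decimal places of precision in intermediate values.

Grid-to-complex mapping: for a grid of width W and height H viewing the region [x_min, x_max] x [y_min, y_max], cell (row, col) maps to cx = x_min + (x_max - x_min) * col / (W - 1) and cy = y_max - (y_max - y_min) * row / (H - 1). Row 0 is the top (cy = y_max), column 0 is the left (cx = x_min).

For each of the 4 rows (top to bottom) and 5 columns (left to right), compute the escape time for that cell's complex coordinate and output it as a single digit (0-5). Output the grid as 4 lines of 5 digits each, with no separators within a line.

Answer: 55553
55553
45552
34532

Derivation:
(row=0, col=0): c = -0.9800 + -0.2700i → escape time 5
(row=0, col=1): c = -0.5225 + -0.2700i → escape time 5
(row=0, col=2): c = -0.0650 + -0.2700i → escape time 5
(row=0, col=3): c = 0.3925 + -0.2700i → escape time 5
(row=0, col=4): c = 0.8500 + -0.2700i → escape time 3
(row=1, col=0): c = -0.9800 + -0.4867i → escape time 5
(row=1, col=1): c = -0.5225 + -0.4867i → escape time 5
(row=1, col=2): c = -0.0650 + -0.4867i → escape time 5
(row=1, col=3): c = 0.3925 + -0.4867i → escape time 5
(row=1, col=4): c = 0.8500 + -0.4867i → escape time 3
(row=2, col=0): c = -0.9800 + -0.7033i → escape time 4
(row=2, col=1): c = -0.5225 + -0.7033i → escape time 5
(row=2, col=2): c = -0.0650 + -0.7033i → escape time 5
(row=2, col=3): c = 0.3925 + -0.7033i → escape time 5
(row=2, col=4): c = 0.8500 + -0.7033i → escape time 2
(row=3, col=0): c = -0.9800 + -0.9200i → escape time 3
(row=3, col=1): c = -0.5225 + -0.9200i → escape time 4
(row=3, col=2): c = -0.0650 + -0.9200i → escape time 5
(row=3, col=3): c = 0.3925 + -0.9200i → escape time 3
(row=3, col=4): c = 0.8500 + -0.9200i → escape time 2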